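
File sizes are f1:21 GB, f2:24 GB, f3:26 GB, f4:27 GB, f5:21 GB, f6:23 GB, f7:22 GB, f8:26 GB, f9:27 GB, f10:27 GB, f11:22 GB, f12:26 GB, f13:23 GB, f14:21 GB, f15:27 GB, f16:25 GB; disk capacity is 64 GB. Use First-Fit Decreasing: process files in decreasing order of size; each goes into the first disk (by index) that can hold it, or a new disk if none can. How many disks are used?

8

Sorted descending: 27, 27, 27, 27, 26, 26, 26, 25, 24, 23, 23, 22, 22, 21, 21, 21.
disk 1: place 27 GB, 37 GB left
disk 1: place 27 GB, 10 GB left
disk 2: place 27 GB, 37 GB left
disk 2: place 27 GB, 10 GB left
disk 3: place 26 GB, 38 GB left
disk 3: place 26 GB, 12 GB left
disk 4: place 26 GB, 38 GB left
disk 4: place 25 GB, 13 GB left
disk 5: place 24 GB, 40 GB left
disk 5: place 23 GB, 17 GB left
disk 6: place 23 GB, 41 GB left
disk 6: place 22 GB, 19 GB left
disk 7: place 22 GB, 42 GB left
disk 7: place 21 GB, 21 GB left
disk 7: place 21 GB, 0 GB left
disk 8: place 21 GB, 43 GB left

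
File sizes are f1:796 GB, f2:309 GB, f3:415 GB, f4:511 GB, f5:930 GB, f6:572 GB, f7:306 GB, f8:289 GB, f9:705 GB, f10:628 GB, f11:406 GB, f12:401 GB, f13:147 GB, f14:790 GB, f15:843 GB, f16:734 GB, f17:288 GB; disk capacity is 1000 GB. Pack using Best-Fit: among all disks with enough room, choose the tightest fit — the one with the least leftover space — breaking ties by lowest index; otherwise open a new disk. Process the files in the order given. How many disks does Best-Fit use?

Put f1 (796 GB) in disk 1; 204 GB remain.
Put f2 (309 GB) in disk 2; 691 GB remain.
Put f3 (415 GB) in disk 2; 276 GB remain.
Put f4 (511 GB) in disk 3; 489 GB remain.
Put f5 (930 GB) in disk 4; 70 GB remain.
Put f6 (572 GB) in disk 5; 428 GB remain.
Put f7 (306 GB) in disk 5; 122 GB remain.
Put f8 (289 GB) in disk 3; 200 GB remain.
Put f9 (705 GB) in disk 6; 295 GB remain.
Put f10 (628 GB) in disk 7; 372 GB remain.
Put f11 (406 GB) in disk 8; 594 GB remain.
Put f12 (401 GB) in disk 8; 193 GB remain.
Put f13 (147 GB) in disk 8; 46 GB remain.
Put f14 (790 GB) in disk 9; 210 GB remain.
Put f15 (843 GB) in disk 10; 157 GB remain.
Put f16 (734 GB) in disk 11; 266 GB remain.
Put f17 (288 GB) in disk 6; 7 GB remain.
Final disks: [796] [309,415] [511,289] [930] [572,306] [705,288] [628] [406,401,147] [790] [843] [734].

11 disks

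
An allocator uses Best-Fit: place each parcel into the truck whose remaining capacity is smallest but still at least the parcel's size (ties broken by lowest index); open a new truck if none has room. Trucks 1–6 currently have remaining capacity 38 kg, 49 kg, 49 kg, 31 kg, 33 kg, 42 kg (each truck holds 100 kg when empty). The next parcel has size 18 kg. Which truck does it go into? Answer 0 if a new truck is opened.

4

Trucks with room: truck 1 (38 kg), truck 2 (49 kg), truck 3 (49 kg), truck 4 (31 kg), truck 5 (33 kg), truck 6 (42 kg).
Tightest fit is truck 4 with 31 kg free.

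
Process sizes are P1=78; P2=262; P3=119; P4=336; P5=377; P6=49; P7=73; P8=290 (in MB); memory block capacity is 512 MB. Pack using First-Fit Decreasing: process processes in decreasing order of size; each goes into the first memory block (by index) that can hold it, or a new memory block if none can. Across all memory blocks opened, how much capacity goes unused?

464

Sorted descending: 377, 336, 290, 262, 119, 78, 73, 49.
377 MB → memory block 1 (remaining 135 MB)
336 MB → memory block 2 (remaining 176 MB)
290 MB → memory block 3 (remaining 222 MB)
262 MB → memory block 4 (remaining 250 MB)
119 MB → memory block 1 (remaining 16 MB)
78 MB → memory block 2 (remaining 98 MB)
73 MB → memory block 2 (remaining 25 MB)
49 MB → memory block 3 (remaining 173 MB)
4 memory blocks × 512 MB = 2048 MB; used 1584 MB; unused 464 MB.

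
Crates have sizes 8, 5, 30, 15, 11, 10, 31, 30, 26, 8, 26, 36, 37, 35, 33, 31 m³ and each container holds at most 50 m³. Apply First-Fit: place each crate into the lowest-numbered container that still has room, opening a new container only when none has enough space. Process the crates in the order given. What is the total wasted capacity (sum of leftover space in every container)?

178

container 1: place 8 m³, 42 m³ left
container 1: place 5 m³, 37 m³ left
container 1: place 30 m³, 7 m³ left
container 2: place 15 m³, 35 m³ left
container 2: place 11 m³, 24 m³ left
container 2: place 10 m³, 14 m³ left
container 3: place 31 m³, 19 m³ left
container 4: place 30 m³, 20 m³ left
container 5: place 26 m³, 24 m³ left
container 2: place 8 m³, 6 m³ left
container 6: place 26 m³, 24 m³ left
container 7: place 36 m³, 14 m³ left
container 8: place 37 m³, 13 m³ left
container 9: place 35 m³, 15 m³ left
container 10: place 33 m³, 17 m³ left
container 11: place 31 m³, 19 m³ left
11 containers × 50 m³ = 550 m³; used 372 m³; unused 178 m³.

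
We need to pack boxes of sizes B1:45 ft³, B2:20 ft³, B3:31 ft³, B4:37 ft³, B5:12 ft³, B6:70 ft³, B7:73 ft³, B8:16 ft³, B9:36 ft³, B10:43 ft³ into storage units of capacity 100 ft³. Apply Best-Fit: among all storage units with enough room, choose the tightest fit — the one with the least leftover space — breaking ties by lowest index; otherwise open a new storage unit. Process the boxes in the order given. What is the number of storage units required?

Put B1 (45 ft³) in storage unit 1; 55 ft³ remain.
Put B2 (20 ft³) in storage unit 1; 35 ft³ remain.
Put B3 (31 ft³) in storage unit 1; 4 ft³ remain.
Put B4 (37 ft³) in storage unit 2; 63 ft³ remain.
Put B5 (12 ft³) in storage unit 2; 51 ft³ remain.
Put B6 (70 ft³) in storage unit 3; 30 ft³ remain.
Put B7 (73 ft³) in storage unit 4; 27 ft³ remain.
Put B8 (16 ft³) in storage unit 4; 11 ft³ remain.
Put B9 (36 ft³) in storage unit 2; 15 ft³ remain.
Put B10 (43 ft³) in storage unit 5; 57 ft³ remain.

5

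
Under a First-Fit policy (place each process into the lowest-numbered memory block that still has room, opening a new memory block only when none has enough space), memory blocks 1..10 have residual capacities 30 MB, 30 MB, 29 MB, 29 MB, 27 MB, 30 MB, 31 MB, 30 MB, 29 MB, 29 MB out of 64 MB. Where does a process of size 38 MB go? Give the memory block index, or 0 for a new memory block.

0

No memory block has ≥ 38 MB free, so a new memory block is opened.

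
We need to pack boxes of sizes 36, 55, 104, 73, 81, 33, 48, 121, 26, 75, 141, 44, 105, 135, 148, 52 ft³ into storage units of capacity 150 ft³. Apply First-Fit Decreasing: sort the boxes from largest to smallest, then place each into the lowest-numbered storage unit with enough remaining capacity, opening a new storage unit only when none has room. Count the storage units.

Sorted descending: 148, 141, 135, 121, 105, 104, 81, 75, 73, 55, 52, 48, 44, 36, 33, 26.
148 ft³ → storage unit 1 (remaining 2 ft³)
141 ft³ → storage unit 2 (remaining 9 ft³)
135 ft³ → storage unit 3 (remaining 15 ft³)
121 ft³ → storage unit 4 (remaining 29 ft³)
105 ft³ → storage unit 5 (remaining 45 ft³)
104 ft³ → storage unit 6 (remaining 46 ft³)
81 ft³ → storage unit 7 (remaining 69 ft³)
75 ft³ → storage unit 8 (remaining 75 ft³)
73 ft³ → storage unit 8 (remaining 2 ft³)
55 ft³ → storage unit 7 (remaining 14 ft³)
52 ft³ → storage unit 9 (remaining 98 ft³)
48 ft³ → storage unit 9 (remaining 50 ft³)
44 ft³ → storage unit 5 (remaining 1 ft³)
36 ft³ → storage unit 6 (remaining 10 ft³)
33 ft³ → storage unit 9 (remaining 17 ft³)
26 ft³ → storage unit 4 (remaining 3 ft³)

9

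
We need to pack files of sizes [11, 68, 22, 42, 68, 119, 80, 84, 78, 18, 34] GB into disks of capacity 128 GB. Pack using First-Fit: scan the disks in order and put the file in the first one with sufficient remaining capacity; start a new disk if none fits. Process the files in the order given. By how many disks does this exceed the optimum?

0

First-Fit: [11,68,22,18] [42,68] [119] [80,34] [84] [78] → 6 disks.
6 files exceed 64 GB (half the capacity), and no two of those can share a disk, so at least 6 disks are needed.
So 6 is already optimal.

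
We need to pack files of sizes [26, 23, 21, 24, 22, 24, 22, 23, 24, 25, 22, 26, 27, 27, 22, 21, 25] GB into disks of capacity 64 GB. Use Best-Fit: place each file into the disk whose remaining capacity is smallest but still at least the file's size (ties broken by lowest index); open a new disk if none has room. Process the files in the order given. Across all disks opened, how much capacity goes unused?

172

disk 1: place 26 GB, 38 GB left
disk 1: place 23 GB, 15 GB left
disk 2: place 21 GB, 43 GB left
disk 2: place 24 GB, 19 GB left
disk 3: place 22 GB, 42 GB left
disk 3: place 24 GB, 18 GB left
disk 4: place 22 GB, 42 GB left
disk 4: place 23 GB, 19 GB left
disk 5: place 24 GB, 40 GB left
disk 5: place 25 GB, 15 GB left
disk 6: place 22 GB, 42 GB left
disk 6: place 26 GB, 16 GB left
disk 7: place 27 GB, 37 GB left
disk 7: place 27 GB, 10 GB left
disk 8: place 22 GB, 42 GB left
disk 8: place 21 GB, 21 GB left
disk 9: place 25 GB, 39 GB left
9 disks × 64 GB = 576 GB; used 404 GB; unused 172 GB.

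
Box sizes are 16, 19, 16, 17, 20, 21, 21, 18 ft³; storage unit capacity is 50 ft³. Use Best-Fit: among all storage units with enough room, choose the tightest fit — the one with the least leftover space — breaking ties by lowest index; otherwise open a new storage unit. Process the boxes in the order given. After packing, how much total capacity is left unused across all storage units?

16 ft³ → storage unit 1 (remaining 34 ft³)
19 ft³ → storage unit 1 (remaining 15 ft³)
16 ft³ → storage unit 2 (remaining 34 ft³)
17 ft³ → storage unit 2 (remaining 17 ft³)
20 ft³ → storage unit 3 (remaining 30 ft³)
21 ft³ → storage unit 3 (remaining 9 ft³)
21 ft³ → storage unit 4 (remaining 29 ft³)
18 ft³ → storage unit 4 (remaining 11 ft³)
4 storage units × 50 ft³ = 200 ft³; used 148 ft³; unused 52 ft³.

52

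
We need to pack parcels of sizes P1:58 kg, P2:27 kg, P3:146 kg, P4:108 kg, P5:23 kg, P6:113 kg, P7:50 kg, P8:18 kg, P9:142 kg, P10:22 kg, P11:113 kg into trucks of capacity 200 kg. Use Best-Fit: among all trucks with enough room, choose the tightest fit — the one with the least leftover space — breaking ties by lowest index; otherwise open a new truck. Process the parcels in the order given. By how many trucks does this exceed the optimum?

Best-Fit: [58,27,108] [146,23,18] [113,50,22] [142] [113] → 5 trucks.
Total size 820 kg; any packing needs at least ⌈820/200⌉ = 5 trucks.
So 5 is already optimal.

0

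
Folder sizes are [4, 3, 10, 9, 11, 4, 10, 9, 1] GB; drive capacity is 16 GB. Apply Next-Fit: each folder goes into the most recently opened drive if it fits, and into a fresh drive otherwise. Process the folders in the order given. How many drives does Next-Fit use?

drive 1: place 4 GB, 12 GB left
drive 1: place 3 GB, 9 GB left
drive 2: place 10 GB, 6 GB left
drive 3: place 9 GB, 7 GB left
drive 4: place 11 GB, 5 GB left
drive 4: place 4 GB, 1 GB left
drive 5: place 10 GB, 6 GB left
drive 6: place 9 GB, 7 GB left
drive 6: place 1 GB, 6 GB left

6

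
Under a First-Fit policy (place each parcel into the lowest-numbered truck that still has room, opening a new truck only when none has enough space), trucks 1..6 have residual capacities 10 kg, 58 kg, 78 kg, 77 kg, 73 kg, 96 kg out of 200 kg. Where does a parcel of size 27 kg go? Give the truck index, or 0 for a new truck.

2

Trucks with room: truck 2 (58 kg), truck 3 (78 kg), truck 4 (77 kg), truck 5 (73 kg), truck 6 (96 kg).
The first with room is truck 2.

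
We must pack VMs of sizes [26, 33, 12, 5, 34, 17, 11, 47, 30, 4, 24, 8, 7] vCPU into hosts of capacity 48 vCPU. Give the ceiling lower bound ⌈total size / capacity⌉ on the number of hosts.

Total size = 26 + 33 + 12 + 5 + 34 + 17 + 11 + 47 + 30 + 4 + 24 + 8 + 7 = 258 vCPU.
⌈258 / 48⌉ = 6.

6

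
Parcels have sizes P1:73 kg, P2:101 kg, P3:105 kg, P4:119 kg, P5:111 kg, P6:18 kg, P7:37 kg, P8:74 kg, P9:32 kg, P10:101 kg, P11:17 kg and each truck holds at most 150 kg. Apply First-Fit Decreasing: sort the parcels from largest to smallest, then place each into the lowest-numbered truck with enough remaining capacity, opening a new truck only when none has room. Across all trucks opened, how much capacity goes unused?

112

Sorted descending: 119, 111, 105, 101, 101, 74, 73, 37, 32, 18, 17.
Put 119 kg in truck 1; 31 kg remain.
Put 111 kg in truck 2; 39 kg remain.
Put 105 kg in truck 3; 45 kg remain.
Put 101 kg in truck 4; 49 kg remain.
Put 101 kg in truck 5; 49 kg remain.
Put 74 kg in truck 6; 76 kg remain.
Put 73 kg in truck 6; 3 kg remain.
Put 37 kg in truck 2; 2 kg remain.
Put 32 kg in truck 3; 13 kg remain.
Put 18 kg in truck 1; 13 kg remain.
Put 17 kg in truck 4; 32 kg remain.
6 trucks × 150 kg = 900 kg; used 788 kg; unused 112 kg.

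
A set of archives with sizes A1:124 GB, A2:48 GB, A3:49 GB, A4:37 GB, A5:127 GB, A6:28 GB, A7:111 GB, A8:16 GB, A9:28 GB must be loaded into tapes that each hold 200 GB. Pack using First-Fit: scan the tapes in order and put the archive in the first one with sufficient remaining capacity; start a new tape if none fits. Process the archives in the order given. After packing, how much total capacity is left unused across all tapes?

Put A1 (124 GB) in tape 1; 76 GB remain.
Put A2 (48 GB) in tape 1; 28 GB remain.
Put A3 (49 GB) in tape 2; 151 GB remain.
Put A4 (37 GB) in tape 2; 114 GB remain.
Put A5 (127 GB) in tape 3; 73 GB remain.
Put A6 (28 GB) in tape 1; 0 GB remain.
Put A7 (111 GB) in tape 2; 3 GB remain.
Put A8 (16 GB) in tape 3; 57 GB remain.
Put A9 (28 GB) in tape 3; 29 GB remain.
3 tapes × 200 GB = 600 GB; used 568 GB; unused 32 GB.

32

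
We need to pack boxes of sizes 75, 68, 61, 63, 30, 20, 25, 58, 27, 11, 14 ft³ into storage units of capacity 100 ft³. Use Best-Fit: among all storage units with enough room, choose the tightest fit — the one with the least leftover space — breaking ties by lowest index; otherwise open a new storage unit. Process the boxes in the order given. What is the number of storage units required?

5 storage units

75 ft³ → storage unit 1 (remaining 25 ft³)
68 ft³ → storage unit 2 (remaining 32 ft³)
61 ft³ → storage unit 3 (remaining 39 ft³)
63 ft³ → storage unit 4 (remaining 37 ft³)
30 ft³ → storage unit 2 (remaining 2 ft³)
20 ft³ → storage unit 1 (remaining 5 ft³)
25 ft³ → storage unit 4 (remaining 12 ft³)
58 ft³ → storage unit 5 (remaining 42 ft³)
27 ft³ → storage unit 3 (remaining 12 ft³)
11 ft³ → storage unit 3 (remaining 1 ft³)
14 ft³ → storage unit 5 (remaining 28 ft³)
Final storage units: [75,20] [68,30] [61,27,11] [63,25] [58,14].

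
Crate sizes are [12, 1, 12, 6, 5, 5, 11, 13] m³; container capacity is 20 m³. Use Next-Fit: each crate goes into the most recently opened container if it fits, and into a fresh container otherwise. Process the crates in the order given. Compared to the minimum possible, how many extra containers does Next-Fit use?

Next-Fit: [12,1] [12,6] [5,5] [11] [13] → 5 containers.
Total size 65 m³; any packing needs at least ⌈65/20⌉ = 4 containers.
An optimal packing achieves that bound: [13,6,1] [12,5] [12,5] [11] → 4 containers.
Excess: 5 − 4 = 1.

1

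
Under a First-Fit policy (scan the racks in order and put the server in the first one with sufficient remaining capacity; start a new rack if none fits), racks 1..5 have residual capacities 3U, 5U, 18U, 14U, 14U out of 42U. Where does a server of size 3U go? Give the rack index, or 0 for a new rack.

1

Racks with room: rack 1 (3U), rack 2 (5U), rack 3 (18U), rack 4 (14U), rack 5 (14U).
The first with room is rack 1.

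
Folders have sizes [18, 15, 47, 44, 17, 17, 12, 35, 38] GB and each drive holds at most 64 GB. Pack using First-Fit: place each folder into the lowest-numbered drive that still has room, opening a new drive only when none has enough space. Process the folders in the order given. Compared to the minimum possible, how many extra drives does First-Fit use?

1

First-Fit: [18,15,17,12] [47,17] [44] [35] [38] → 5 drives.
Total size 243 GB; any packing needs at least ⌈243/64⌉ = 4 drives.
An optimal packing achieves that bound: [47,17] [44,18] [38,17] [35,15,12] → 4 drives.
Excess: 5 − 4 = 1.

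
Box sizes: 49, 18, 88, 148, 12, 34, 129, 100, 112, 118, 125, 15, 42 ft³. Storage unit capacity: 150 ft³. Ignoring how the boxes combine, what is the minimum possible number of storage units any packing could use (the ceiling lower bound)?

7 storage units

Total size = 49 + 18 + 88 + 148 + 12 + 34 + 129 + 100 + 112 + 118 + 125 + 15 + 42 = 990 ft³.
⌈990 / 150⌉ = 7.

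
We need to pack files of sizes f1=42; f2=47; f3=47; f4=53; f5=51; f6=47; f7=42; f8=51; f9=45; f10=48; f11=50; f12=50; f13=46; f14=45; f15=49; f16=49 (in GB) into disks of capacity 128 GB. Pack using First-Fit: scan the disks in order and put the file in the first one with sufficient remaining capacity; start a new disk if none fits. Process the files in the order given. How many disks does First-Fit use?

8 disks

Put f1 (42 GB) in disk 1; 86 GB remain.
Put f2 (47 GB) in disk 1; 39 GB remain.
Put f3 (47 GB) in disk 2; 81 GB remain.
Put f4 (53 GB) in disk 2; 28 GB remain.
Put f5 (51 GB) in disk 3; 77 GB remain.
Put f6 (47 GB) in disk 3; 30 GB remain.
Put f7 (42 GB) in disk 4; 86 GB remain.
Put f8 (51 GB) in disk 4; 35 GB remain.
Put f9 (45 GB) in disk 5; 83 GB remain.
Put f10 (48 GB) in disk 5; 35 GB remain.
Put f11 (50 GB) in disk 6; 78 GB remain.
Put f12 (50 GB) in disk 6; 28 GB remain.
Put f13 (46 GB) in disk 7; 82 GB remain.
Put f14 (45 GB) in disk 7; 37 GB remain.
Put f15 (49 GB) in disk 8; 79 GB remain.
Put f16 (49 GB) in disk 8; 30 GB remain.
Final disks: [42,47] [47,53] [51,47] [42,51] [45,48] [50,50] [46,45] [49,49].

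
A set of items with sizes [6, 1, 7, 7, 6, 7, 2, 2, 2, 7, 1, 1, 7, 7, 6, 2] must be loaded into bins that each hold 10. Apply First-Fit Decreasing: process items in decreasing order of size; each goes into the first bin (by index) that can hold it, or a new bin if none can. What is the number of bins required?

Sorted descending: 7, 7, 7, 7, 7, 7, 6, 6, 6, 2, 2, 2, 2, 1, 1, 1.
bin 1: place 7, 3 left
bin 2: place 7, 3 left
bin 3: place 7, 3 left
bin 4: place 7, 3 left
bin 5: place 7, 3 left
bin 6: place 7, 3 left
bin 7: place 6, 4 left
bin 8: place 6, 4 left
bin 9: place 6, 4 left
bin 1: place 2, 1 left
bin 2: place 2, 1 left
bin 3: place 2, 1 left
bin 4: place 2, 1 left
bin 1: place 1, 0 left
bin 2: place 1, 0 left
bin 3: place 1, 0 left

9 bins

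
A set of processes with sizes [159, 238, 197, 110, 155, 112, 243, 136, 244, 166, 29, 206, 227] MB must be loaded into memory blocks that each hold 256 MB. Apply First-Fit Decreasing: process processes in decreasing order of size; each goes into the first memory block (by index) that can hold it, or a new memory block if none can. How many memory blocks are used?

11

Sorted descending: 244, 243, 238, 227, 206, 197, 166, 159, 155, 136, 112, 110, 29.
memory block 1: place 244 MB, 12 MB left
memory block 2: place 243 MB, 13 MB left
memory block 3: place 238 MB, 18 MB left
memory block 4: place 227 MB, 29 MB left
memory block 5: place 206 MB, 50 MB left
memory block 6: place 197 MB, 59 MB left
memory block 7: place 166 MB, 90 MB left
memory block 8: place 159 MB, 97 MB left
memory block 9: place 155 MB, 101 MB left
memory block 10: place 136 MB, 120 MB left
memory block 10: place 112 MB, 8 MB left
memory block 11: place 110 MB, 146 MB left
memory block 4: place 29 MB, 0 MB left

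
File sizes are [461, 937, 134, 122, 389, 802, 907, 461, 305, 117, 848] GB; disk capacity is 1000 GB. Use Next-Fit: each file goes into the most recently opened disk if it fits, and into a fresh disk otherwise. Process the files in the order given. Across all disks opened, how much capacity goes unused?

1517

Put 461 GB in disk 1; 539 GB remain.
Put 937 GB in disk 2; 63 GB remain.
Put 134 GB in disk 3; 866 GB remain.
Put 122 GB in disk 3; 744 GB remain.
Put 389 GB in disk 3; 355 GB remain.
Put 802 GB in disk 4; 198 GB remain.
Put 907 GB in disk 5; 93 GB remain.
Put 461 GB in disk 6; 539 GB remain.
Put 305 GB in disk 6; 234 GB remain.
Put 117 GB in disk 6; 117 GB remain.
Put 848 GB in disk 7; 152 GB remain.
7 disks × 1000 GB = 7000 GB; used 5483 GB; unused 1517 GB.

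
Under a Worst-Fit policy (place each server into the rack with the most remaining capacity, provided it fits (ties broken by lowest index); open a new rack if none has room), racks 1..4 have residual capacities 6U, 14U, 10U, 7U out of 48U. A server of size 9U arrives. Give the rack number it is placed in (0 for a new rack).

2

Racks with room: rack 2 (14U), rack 3 (10U).
Most room is rack 2 with 14U free.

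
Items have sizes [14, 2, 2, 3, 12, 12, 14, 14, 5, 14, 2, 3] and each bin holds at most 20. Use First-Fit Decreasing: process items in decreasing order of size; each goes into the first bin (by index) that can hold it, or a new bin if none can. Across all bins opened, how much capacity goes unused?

Sorted descending: 14, 14, 14, 14, 12, 12, 5, 3, 3, 2, 2, 2.
14 → bin 1 (remaining 6)
14 → bin 2 (remaining 6)
14 → bin 3 (remaining 6)
14 → bin 4 (remaining 6)
12 → bin 5 (remaining 8)
12 → bin 6 (remaining 8)
5 → bin 1 (remaining 1)
3 → bin 2 (remaining 3)
3 → bin 2 (remaining 0)
2 → bin 3 (remaining 4)
2 → bin 3 (remaining 2)
2 → bin 3 (remaining 0)
6 bins × 20 = 120; used 97; unused 23.

23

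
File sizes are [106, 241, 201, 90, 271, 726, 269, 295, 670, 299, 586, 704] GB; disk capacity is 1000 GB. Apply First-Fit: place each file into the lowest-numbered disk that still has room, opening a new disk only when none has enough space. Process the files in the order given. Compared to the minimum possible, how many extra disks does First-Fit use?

First-Fit: [106,241,201,90,271] [726,269] [295,670] [299,586] [704] → 5 disks.
Total size 4458 GB; any packing needs at least ⌈4458/1000⌉ = 5 disks.
So 5 is already optimal.

0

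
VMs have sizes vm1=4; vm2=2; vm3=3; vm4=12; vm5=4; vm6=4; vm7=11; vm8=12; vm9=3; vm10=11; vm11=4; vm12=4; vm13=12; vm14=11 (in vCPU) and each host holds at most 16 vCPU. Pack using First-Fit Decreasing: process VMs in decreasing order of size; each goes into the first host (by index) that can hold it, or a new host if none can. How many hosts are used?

7 hosts

Sorted descending: 12, 12, 12, 11, 11, 11, 4, 4, 4, 4, 4, 3, 3, 2.
Put 12 vCPU in host 1; 4 vCPU remain.
Put 12 vCPU in host 2; 4 vCPU remain.
Put 12 vCPU in host 3; 4 vCPU remain.
Put 11 vCPU in host 4; 5 vCPU remain.
Put 11 vCPU in host 5; 5 vCPU remain.
Put 11 vCPU in host 6; 5 vCPU remain.
Put 4 vCPU in host 1; 0 vCPU remain.
Put 4 vCPU in host 2; 0 vCPU remain.
Put 4 vCPU in host 3; 0 vCPU remain.
Put 4 vCPU in host 4; 1 vCPU remain.
Put 4 vCPU in host 5; 1 vCPU remain.
Put 3 vCPU in host 6; 2 vCPU remain.
Put 3 vCPU in host 7; 13 vCPU remain.
Put 2 vCPU in host 6; 0 vCPU remain.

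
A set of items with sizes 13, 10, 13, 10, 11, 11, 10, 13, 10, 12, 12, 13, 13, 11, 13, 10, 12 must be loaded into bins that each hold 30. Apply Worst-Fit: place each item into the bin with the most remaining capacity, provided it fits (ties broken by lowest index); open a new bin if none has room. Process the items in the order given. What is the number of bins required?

Put 13 in bin 1; 17 remain.
Put 10 in bin 1; 7 remain.
Put 13 in bin 2; 17 remain.
Put 10 in bin 2; 7 remain.
Put 11 in bin 3; 19 remain.
Put 11 in bin 3; 8 remain.
Put 10 in bin 4; 20 remain.
Put 13 in bin 4; 7 remain.
Put 10 in bin 5; 20 remain.
Put 12 in bin 5; 8 remain.
Put 12 in bin 6; 18 remain.
Put 13 in bin 6; 5 remain.
Put 13 in bin 7; 17 remain.
Put 11 in bin 7; 6 remain.
Put 13 in bin 8; 17 remain.
Put 10 in bin 8; 7 remain.
Put 12 in bin 9; 18 remain.
Final bins: [13,10] [13,10] [11,11] [10,13] [10,12] [12,13] [13,11] [13,10] [12].

9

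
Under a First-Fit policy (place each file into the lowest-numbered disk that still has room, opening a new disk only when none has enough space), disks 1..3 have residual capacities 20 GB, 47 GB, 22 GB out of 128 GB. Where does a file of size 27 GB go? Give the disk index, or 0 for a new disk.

2

Disks with room: disk 2 (47 GB).
The first with room is disk 2.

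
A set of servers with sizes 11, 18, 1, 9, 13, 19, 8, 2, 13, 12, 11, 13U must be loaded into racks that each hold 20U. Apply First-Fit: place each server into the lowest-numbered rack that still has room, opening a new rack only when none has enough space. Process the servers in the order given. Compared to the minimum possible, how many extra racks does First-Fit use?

0

First-Fit: [11,1,8] [18,2] [9,11] [13] [19] [13] [12] [13] → 8 racks.
8 servers exceed 10U (half the capacity), and no two of those can share a rack, so at least 8 racks are needed.
So 8 is already optimal.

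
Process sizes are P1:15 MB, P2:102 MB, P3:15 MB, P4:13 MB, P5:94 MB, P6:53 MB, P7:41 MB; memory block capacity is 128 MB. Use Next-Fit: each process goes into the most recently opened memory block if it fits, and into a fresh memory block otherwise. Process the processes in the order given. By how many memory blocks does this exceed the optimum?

0

Next-Fit: [15,102] [15,13,94] [53,41] → 3 memory blocks.
Total size 333 MB; any packing needs at least ⌈333/128⌉ = 3 memory blocks.
So 3 is already optimal.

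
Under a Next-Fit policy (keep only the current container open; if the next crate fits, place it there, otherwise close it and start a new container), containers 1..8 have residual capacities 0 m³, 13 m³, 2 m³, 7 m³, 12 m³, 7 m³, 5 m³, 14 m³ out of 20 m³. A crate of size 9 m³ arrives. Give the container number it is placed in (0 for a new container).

Next-Fit only looks at container 8, which has 14 m³ free.
9 m³ fits there.

8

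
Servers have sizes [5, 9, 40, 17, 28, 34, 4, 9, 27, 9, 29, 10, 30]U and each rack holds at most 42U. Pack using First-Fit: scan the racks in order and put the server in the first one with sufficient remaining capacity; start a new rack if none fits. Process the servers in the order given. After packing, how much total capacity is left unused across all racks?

43

rack 1: place 5U, 37U left
rack 1: place 9U, 28U left
rack 2: place 40U, 2U left
rack 1: place 17U, 11U left
rack 3: place 28U, 14U left
rack 4: place 34U, 8U left
rack 1: place 4U, 7U left
rack 3: place 9U, 5U left
rack 5: place 27U, 15U left
rack 5: place 9U, 6U left
rack 6: place 29U, 13U left
rack 6: place 10U, 3U left
rack 7: place 30U, 12U left
7 racks × 42U = 294U; used 251U; unused 43U.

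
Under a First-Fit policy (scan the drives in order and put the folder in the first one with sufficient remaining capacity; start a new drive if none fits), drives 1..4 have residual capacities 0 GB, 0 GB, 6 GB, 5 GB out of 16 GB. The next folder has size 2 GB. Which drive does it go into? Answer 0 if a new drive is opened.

3

Drives with room: drive 3 (6 GB), drive 4 (5 GB).
The first with room is drive 3.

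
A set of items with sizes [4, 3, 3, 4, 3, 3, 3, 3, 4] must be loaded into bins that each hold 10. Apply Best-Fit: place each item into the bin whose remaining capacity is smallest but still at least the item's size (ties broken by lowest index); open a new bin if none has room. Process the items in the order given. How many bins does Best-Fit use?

Put 4 in bin 1; 6 remain.
Put 3 in bin 1; 3 remain.
Put 3 in bin 1; 0 remain.
Put 4 in bin 2; 6 remain.
Put 3 in bin 2; 3 remain.
Put 3 in bin 2; 0 remain.
Put 3 in bin 3; 7 remain.
Put 3 in bin 3; 4 remain.
Put 4 in bin 3; 0 remain.

3 bins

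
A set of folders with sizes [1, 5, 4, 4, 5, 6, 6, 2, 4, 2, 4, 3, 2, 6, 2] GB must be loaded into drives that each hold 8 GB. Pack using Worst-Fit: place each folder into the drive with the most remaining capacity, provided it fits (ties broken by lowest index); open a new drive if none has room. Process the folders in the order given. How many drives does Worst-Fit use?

8

1 GB → drive 1 (remaining 7 GB)
5 GB → drive 1 (remaining 2 GB)
4 GB → drive 2 (remaining 4 GB)
4 GB → drive 2 (remaining 0 GB)
5 GB → drive 3 (remaining 3 GB)
6 GB → drive 4 (remaining 2 GB)
6 GB → drive 5 (remaining 2 GB)
2 GB → drive 3 (remaining 1 GB)
4 GB → drive 6 (remaining 4 GB)
2 GB → drive 6 (remaining 2 GB)
4 GB → drive 7 (remaining 4 GB)
3 GB → drive 7 (remaining 1 GB)
2 GB → drive 1 (remaining 0 GB)
6 GB → drive 8 (remaining 2 GB)
2 GB → drive 4 (remaining 0 GB)
Final drives: [1,5,2] [4,4] [5,2] [6,2] [6] [4,2] [4,3] [6].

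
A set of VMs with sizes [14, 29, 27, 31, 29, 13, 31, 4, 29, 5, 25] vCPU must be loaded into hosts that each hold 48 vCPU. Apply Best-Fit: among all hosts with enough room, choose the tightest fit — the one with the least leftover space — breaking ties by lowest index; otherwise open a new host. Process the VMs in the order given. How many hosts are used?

host 1: place 14 vCPU, 34 vCPU left
host 1: place 29 vCPU, 5 vCPU left
host 2: place 27 vCPU, 21 vCPU left
host 3: place 31 vCPU, 17 vCPU left
host 4: place 29 vCPU, 19 vCPU left
host 3: place 13 vCPU, 4 vCPU left
host 5: place 31 vCPU, 17 vCPU left
host 3: place 4 vCPU, 0 vCPU left
host 6: place 29 vCPU, 19 vCPU left
host 1: place 5 vCPU, 0 vCPU left
host 7: place 25 vCPU, 23 vCPU left
Final hosts: [14,29,5] [27] [31,13,4] [29] [31] [29] [25].

7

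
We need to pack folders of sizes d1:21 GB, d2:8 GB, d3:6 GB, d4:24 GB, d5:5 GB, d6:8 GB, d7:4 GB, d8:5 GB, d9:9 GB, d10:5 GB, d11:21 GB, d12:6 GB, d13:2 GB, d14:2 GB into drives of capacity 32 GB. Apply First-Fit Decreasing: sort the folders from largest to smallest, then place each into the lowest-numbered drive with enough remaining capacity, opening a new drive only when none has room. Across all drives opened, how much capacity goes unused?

Sorted descending: 24, 21, 21, 9, 8, 8, 6, 6, 5, 5, 5, 4, 2, 2.
24 GB → drive 1 (remaining 8 GB)
21 GB → drive 2 (remaining 11 GB)
21 GB → drive 3 (remaining 11 GB)
9 GB → drive 2 (remaining 2 GB)
8 GB → drive 1 (remaining 0 GB)
8 GB → drive 3 (remaining 3 GB)
6 GB → drive 4 (remaining 26 GB)
6 GB → drive 4 (remaining 20 GB)
5 GB → drive 4 (remaining 15 GB)
5 GB → drive 4 (remaining 10 GB)
5 GB → drive 4 (remaining 5 GB)
4 GB → drive 4 (remaining 1 GB)
2 GB → drive 2 (remaining 0 GB)
2 GB → drive 3 (remaining 1 GB)
4 drives × 32 GB = 128 GB; used 126 GB; unused 2 GB.

2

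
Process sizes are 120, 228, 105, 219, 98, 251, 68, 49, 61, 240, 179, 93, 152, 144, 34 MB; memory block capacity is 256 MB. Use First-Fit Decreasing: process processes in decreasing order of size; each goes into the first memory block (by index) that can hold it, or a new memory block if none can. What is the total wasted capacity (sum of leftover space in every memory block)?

263

Sorted descending: 251, 240, 228, 219, 179, 152, 144, 120, 105, 98, 93, 68, 61, 49, 34.
memory block 1: place 251 MB, 5 MB left
memory block 2: place 240 MB, 16 MB left
memory block 3: place 228 MB, 28 MB left
memory block 4: place 219 MB, 37 MB left
memory block 5: place 179 MB, 77 MB left
memory block 6: place 152 MB, 104 MB left
memory block 7: place 144 MB, 112 MB left
memory block 8: place 120 MB, 136 MB left
memory block 7: place 105 MB, 7 MB left
memory block 6: place 98 MB, 6 MB left
memory block 8: place 93 MB, 43 MB left
memory block 5: place 68 MB, 9 MB left
memory block 9: place 61 MB, 195 MB left
memory block 9: place 49 MB, 146 MB left
memory block 4: place 34 MB, 3 MB left
9 memory blocks × 256 MB = 2304 MB; used 2041 MB; unused 263 MB.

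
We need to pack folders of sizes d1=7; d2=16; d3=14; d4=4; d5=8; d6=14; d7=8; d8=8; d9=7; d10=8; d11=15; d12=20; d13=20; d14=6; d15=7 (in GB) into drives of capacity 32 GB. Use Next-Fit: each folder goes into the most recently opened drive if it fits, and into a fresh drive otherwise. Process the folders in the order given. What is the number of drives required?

7

drive 1: place d1 (7 GB), 25 GB left
drive 1: place d2 (16 GB), 9 GB left
drive 2: place d3 (14 GB), 18 GB left
drive 2: place d4 (4 GB), 14 GB left
drive 2: place d5 (8 GB), 6 GB left
drive 3: place d6 (14 GB), 18 GB left
drive 3: place d7 (8 GB), 10 GB left
drive 3: place d8 (8 GB), 2 GB left
drive 4: place d9 (7 GB), 25 GB left
drive 4: place d10 (8 GB), 17 GB left
drive 4: place d11 (15 GB), 2 GB left
drive 5: place d12 (20 GB), 12 GB left
drive 6: place d13 (20 GB), 12 GB left
drive 6: place d14 (6 GB), 6 GB left
drive 7: place d15 (7 GB), 25 GB left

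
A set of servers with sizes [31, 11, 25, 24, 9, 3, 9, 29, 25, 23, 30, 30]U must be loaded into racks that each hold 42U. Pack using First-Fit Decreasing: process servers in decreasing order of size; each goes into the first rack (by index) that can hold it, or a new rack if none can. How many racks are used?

Sorted descending: 31, 30, 30, 29, 25, 25, 24, 23, 11, 9, 9, 3.
31U → rack 1 (remaining 11U)
30U → rack 2 (remaining 12U)
30U → rack 3 (remaining 12U)
29U → rack 4 (remaining 13U)
25U → rack 5 (remaining 17U)
25U → rack 6 (remaining 17U)
24U → rack 7 (remaining 18U)
23U → rack 8 (remaining 19U)
11U → rack 1 (remaining 0U)
9U → rack 2 (remaining 3U)
9U → rack 3 (remaining 3U)
3U → rack 2 (remaining 0U)

8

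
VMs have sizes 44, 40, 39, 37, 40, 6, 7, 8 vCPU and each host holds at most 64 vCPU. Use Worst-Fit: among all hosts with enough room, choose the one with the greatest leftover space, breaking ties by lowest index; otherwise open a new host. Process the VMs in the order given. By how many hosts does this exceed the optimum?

0

Worst-Fit: [44] [40,8] [39,7] [37,6] [40] → 5 hosts.
5 VMs exceed 32 vCPU (half the capacity), and no two of those can share a host, so at least 5 hosts are needed.
So 5 is already optimal.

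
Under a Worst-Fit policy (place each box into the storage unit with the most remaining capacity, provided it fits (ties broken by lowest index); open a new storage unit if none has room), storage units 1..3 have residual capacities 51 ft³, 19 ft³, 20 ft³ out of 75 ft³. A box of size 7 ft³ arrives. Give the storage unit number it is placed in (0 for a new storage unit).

1

Storage units with room: storage unit 1 (51 ft³), storage unit 2 (19 ft³), storage unit 3 (20 ft³).
Most room is storage unit 1 with 51 ft³ free.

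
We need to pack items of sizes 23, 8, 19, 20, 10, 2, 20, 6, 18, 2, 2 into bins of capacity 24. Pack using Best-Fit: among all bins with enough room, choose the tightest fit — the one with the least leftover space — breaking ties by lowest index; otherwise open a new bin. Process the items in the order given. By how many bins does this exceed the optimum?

0

Best-Fit: [23] [8,10,6] [19] [20,2,2] [20,2] [18] → 6 bins.
Total size 130; any packing needs at least ⌈130/24⌉ = 6 bins.
So 6 is already optimal.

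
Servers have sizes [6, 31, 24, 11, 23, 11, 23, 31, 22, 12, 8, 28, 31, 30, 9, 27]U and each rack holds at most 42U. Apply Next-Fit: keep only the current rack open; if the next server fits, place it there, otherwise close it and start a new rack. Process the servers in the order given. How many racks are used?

Put 6U in rack 1; 36U remain.
Put 31U in rack 1; 5U remain.
Put 24U in rack 2; 18U remain.
Put 11U in rack 2; 7U remain.
Put 23U in rack 3; 19U remain.
Put 11U in rack 3; 8U remain.
Put 23U in rack 4; 19U remain.
Put 31U in rack 5; 11U remain.
Put 22U in rack 6; 20U remain.
Put 12U in rack 6; 8U remain.
Put 8U in rack 6; 0U remain.
Put 28U in rack 7; 14U remain.
Put 31U in rack 8; 11U remain.
Put 30U in rack 9; 12U remain.
Put 9U in rack 9; 3U remain.
Put 27U in rack 10; 15U remain.

10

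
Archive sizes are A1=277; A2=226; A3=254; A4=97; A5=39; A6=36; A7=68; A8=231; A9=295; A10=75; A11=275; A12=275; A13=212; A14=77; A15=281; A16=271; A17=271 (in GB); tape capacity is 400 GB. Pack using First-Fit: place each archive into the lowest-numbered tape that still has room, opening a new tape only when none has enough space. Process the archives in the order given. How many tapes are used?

tape 1: place A1 (277 GB), 123 GB left
tape 2: place A2 (226 GB), 174 GB left
tape 3: place A3 (254 GB), 146 GB left
tape 1: place A4 (97 GB), 26 GB left
tape 2: place A5 (39 GB), 135 GB left
tape 2: place A6 (36 GB), 99 GB left
tape 2: place A7 (68 GB), 31 GB left
tape 4: place A8 (231 GB), 169 GB left
tape 5: place A9 (295 GB), 105 GB left
tape 3: place A10 (75 GB), 71 GB left
tape 6: place A11 (275 GB), 125 GB left
tape 7: place A12 (275 GB), 125 GB left
tape 8: place A13 (212 GB), 188 GB left
tape 4: place A14 (77 GB), 92 GB left
tape 9: place A15 (281 GB), 119 GB left
tape 10: place A16 (271 GB), 129 GB left
tape 11: place A17 (271 GB), 129 GB left
Final tapes: [277,97] [226,39,36,68] [254,75] [231,77] [295] [275] [275] [212] [281] [271] [271].

11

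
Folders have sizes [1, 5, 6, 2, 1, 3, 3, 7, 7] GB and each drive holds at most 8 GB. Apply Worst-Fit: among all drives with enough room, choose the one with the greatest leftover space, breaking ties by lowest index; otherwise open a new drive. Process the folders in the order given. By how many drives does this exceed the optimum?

Worst-Fit: [1,5,2] [6,1] [3,3] [7] [7] → 5 drives.
Total size 35 GB; any packing needs at least ⌈35/8⌉ = 5 drives.
So 5 is already optimal.

0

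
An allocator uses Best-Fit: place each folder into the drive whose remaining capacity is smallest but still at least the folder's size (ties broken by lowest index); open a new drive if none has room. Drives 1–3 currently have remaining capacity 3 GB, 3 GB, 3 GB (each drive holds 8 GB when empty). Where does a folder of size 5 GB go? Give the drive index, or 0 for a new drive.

0

No drive has ≥ 5 GB free, so a new drive is opened.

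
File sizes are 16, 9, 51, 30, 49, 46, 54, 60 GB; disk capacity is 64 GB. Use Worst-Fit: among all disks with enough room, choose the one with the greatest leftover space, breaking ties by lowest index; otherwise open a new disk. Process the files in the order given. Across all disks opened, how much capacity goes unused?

disk 1: place 16 GB, 48 GB left
disk 1: place 9 GB, 39 GB left
disk 2: place 51 GB, 13 GB left
disk 1: place 30 GB, 9 GB left
disk 3: place 49 GB, 15 GB left
disk 4: place 46 GB, 18 GB left
disk 5: place 54 GB, 10 GB left
disk 6: place 60 GB, 4 GB left
6 disks × 64 GB = 384 GB; used 315 GB; unused 69 GB.

69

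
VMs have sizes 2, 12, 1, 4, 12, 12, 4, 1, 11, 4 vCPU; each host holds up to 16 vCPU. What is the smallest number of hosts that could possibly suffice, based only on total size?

4

Total size = 2 + 12 + 1 + 4 + 12 + 12 + 4 + 1 + 11 + 4 = 63 vCPU.
⌈63 / 16⌉ = 4.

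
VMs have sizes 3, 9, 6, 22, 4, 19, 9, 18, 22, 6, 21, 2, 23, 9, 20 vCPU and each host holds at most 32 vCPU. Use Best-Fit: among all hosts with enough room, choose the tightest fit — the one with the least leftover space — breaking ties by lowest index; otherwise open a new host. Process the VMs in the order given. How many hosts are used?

Put 3 vCPU in host 1; 29 vCPU remain.
Put 9 vCPU in host 1; 20 vCPU remain.
Put 6 vCPU in host 1; 14 vCPU remain.
Put 22 vCPU in host 2; 10 vCPU remain.
Put 4 vCPU in host 2; 6 vCPU remain.
Put 19 vCPU in host 3; 13 vCPU remain.
Put 9 vCPU in host 3; 4 vCPU remain.
Put 18 vCPU in host 4; 14 vCPU remain.
Put 22 vCPU in host 5; 10 vCPU remain.
Put 6 vCPU in host 2; 0 vCPU remain.
Put 21 vCPU in host 6; 11 vCPU remain.
Put 2 vCPU in host 3; 2 vCPU remain.
Put 23 vCPU in host 7; 9 vCPU remain.
Put 9 vCPU in host 7; 0 vCPU remain.
Put 20 vCPU in host 8; 12 vCPU remain.

8 hosts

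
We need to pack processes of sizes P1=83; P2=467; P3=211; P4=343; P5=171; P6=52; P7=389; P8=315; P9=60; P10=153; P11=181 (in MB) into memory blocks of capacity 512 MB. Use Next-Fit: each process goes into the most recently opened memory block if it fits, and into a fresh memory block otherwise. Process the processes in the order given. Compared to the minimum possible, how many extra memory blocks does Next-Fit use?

3

Next-Fit: [83] [467] [211] [343] [171,52] [389] [315,60] [153,181] → 8 memory blocks.
Total size 2425 MB; any packing needs at least ⌈2425/512⌉ = 5 memory blocks.
An optimal packing achieves that bound: [467] [389,83] [343,153] [315,181] [211,171,60,52] → 5 memory blocks.
Excess: 8 − 5 = 3.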